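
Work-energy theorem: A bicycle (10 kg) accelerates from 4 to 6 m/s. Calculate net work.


Given: m = 10 kg, v0 = 4 m/s, v = 6 m/s
Using W = (1/2)*m*(v^2 - v0^2)
v^2 = 6^2 = 36
v0^2 = 4^2 = 16
v^2 - v0^2 = 36 - 16 = 20
W = (1/2)*10*20 = 100 J

100 J


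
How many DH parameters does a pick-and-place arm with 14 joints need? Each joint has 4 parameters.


Given: 14 joints, 4 DH parameters per joint (d, theta, a, alpha)
Total DH parameters = number_of_joints * 4
Total = 14 * 4
Total = 56

56


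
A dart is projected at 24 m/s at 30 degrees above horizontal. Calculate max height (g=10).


Given: v0 = 24 m/s, theta = 30 deg, g = 10 m/s^2
sin^2(30) = 1/4
Using H = v0^2 * sin^2(theta) / (2*g)
H = 24^2 * 1/4 / (2*10)
H = 576 * 1/4 / 20
H = 144 / 20
H = 36/5 m

36/5 m


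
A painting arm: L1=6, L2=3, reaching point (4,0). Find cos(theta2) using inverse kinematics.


Given: L1 = 6, L2 = 3, target (x, y) = (4, 0)
Using cos(theta2) = (x^2 + y^2 - L1^2 - L2^2) / (2*L1*L2)
x^2 + y^2 = 4^2 + 0 = 16
L1^2 + L2^2 = 36 + 9 = 45
Numerator = 16 - 45 = -29
Denominator = 2*6*3 = 36
cos(theta2) = -29/36 = -29/36

-29/36


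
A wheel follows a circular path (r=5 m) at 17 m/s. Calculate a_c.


Given: v = 17 m/s, r = 5 m
Using a_c = v^2 / r
a_c = 17^2 / 5
a_c = 289 / 5
a_c = 289/5 m/s^2

289/5 m/s^2


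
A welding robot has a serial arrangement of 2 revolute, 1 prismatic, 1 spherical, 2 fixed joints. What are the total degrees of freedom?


Given: serial robot with 2 revolute, 1 prismatic, 1 spherical, 2 fixed joints
DOF contribution per joint type: revolute=1, prismatic=1, spherical=3, fixed=0
DOF = 2*1 + 1*1 + 1*3 + 2*0
DOF = 6

6


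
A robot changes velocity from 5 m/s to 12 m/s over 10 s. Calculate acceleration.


Given: initial velocity v0 = 5 m/s, final velocity v = 12 m/s, time t = 10 s
Using a = (v - v0) / t
a = (12 - 5) / 10
a = 7 / 10
a = 7/10 m/s^2

7/10 m/s^2


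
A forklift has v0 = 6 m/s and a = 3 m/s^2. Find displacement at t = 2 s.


Given: v0 = 6 m/s, a = 3 m/s^2, t = 2 s
Using s = v0*t + (1/2)*a*t^2
s = 6*2 + (1/2)*3*2^2
s = 12 + (1/2)*12
s = 12 + 6
s = 18

18 m


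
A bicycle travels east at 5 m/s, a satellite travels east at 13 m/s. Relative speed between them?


Given: v_A = 5 m/s east, v_B = 13 m/s east
Both move in the same direction; relative speed = |v_A - v_B|
|5 - 13| = |-8|
= 8 m/s

8 m/s


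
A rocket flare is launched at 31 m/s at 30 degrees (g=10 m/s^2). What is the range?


Given: v0 = 31 m/s, theta = 30 deg, g = 10 m/s^2
sin(2*30) = sin(60) = sqrt(3)/2
Using R = v0^2 * sin(2*theta) / g
R = 31^2 * (sqrt(3)/2) / 10
R = 961 * sqrt(3) / 20
R = 961/20*sqrt(3) m

961/20*sqrt(3) m


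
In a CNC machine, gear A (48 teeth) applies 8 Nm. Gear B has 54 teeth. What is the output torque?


Given: N1 = 48, N2 = 54, T1 = 8 Nm
Using T2/T1 = N2/N1
T2 = T1 * N2 / N1
T2 = 8 * 54 / 48
T2 = 432 / 48
T2 = 9 Nm

9 Nm


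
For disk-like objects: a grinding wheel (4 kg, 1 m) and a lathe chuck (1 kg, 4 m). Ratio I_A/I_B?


Given: M1=4 kg, R1=1 m, M2=1 kg, R2=4 m
For a disk: I = (1/2)*M*R^2, so I_A/I_B = (M1*R1^2)/(M2*R2^2)
M1*R1^2 = 4*1 = 4
M2*R2^2 = 1*16 = 16
I_A/I_B = 4/16 = 1/4

1/4


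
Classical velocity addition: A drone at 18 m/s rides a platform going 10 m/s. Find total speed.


Given: object velocity = 18 m/s, platform velocity = 10 m/s (same direction)
Using classical velocity addition: v_total = v_object + v_platform
v_total = 18 + 10
v_total = 28 m/s

28 m/s


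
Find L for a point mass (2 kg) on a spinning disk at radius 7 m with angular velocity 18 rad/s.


Given: m = 2 kg, r = 7 m, omega = 18 rad/s
For a point mass: I = m*r^2
I = 2*7^2 = 2*49 = 98
L = I*omega = 98*18
L = 1764 kg*m^2/s

1764 kg*m^2/s


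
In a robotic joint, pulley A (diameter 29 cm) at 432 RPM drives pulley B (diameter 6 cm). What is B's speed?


Given: D1 = 29 cm, w1 = 432 RPM, D2 = 6 cm
Using D1*w1 = D2*w2
w2 = D1*w1 / D2
w2 = 29*432 / 6
w2 = 12528 / 6
w2 = 2088 RPM

2088 RPM


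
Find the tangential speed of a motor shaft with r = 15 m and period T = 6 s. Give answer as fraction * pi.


Given: radius r = 15 m, period T = 6 s
Using v = 2*pi*r / T
v = 2*pi*15 / 6
v = 30*pi / 6
v = 5*pi m/s

5*pi m/s


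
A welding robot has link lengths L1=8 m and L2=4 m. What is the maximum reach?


Given: L1 = 8 m, L2 = 4 m
For a 2-link planar arm, max reach = L1 + L2 (fully extended)
Max reach = 8 + 4
Max reach = 12 m

12 m


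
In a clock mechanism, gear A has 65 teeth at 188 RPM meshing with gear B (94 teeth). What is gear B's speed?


Given: N1 = 65 teeth, w1 = 188 RPM, N2 = 94 teeth
Using N1*w1 = N2*w2
w2 = N1*w1 / N2
w2 = 65*188 / 94
w2 = 12220 / 94
w2 = 130 RPM

130 RPM


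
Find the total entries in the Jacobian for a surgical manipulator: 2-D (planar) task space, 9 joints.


Given: task space dimension = 2, joints = 9
Jacobian is a 2 x 9 matrix
Total entries = rows * columns
Total = 2 * 9
Total = 18

18


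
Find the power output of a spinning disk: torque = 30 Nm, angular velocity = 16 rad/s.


Given: tau = 30 Nm, omega = 16 rad/s
Using P = tau * omega
P = 30 * 16
P = 480 W

480 W


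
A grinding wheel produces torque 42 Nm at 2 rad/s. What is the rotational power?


Given: tau = 42 Nm, omega = 2 rad/s
Using P = tau * omega
P = 42 * 2
P = 84 W

84 W


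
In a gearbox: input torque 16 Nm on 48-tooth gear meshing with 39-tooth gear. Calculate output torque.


Given: N1 = 48, N2 = 39, T1 = 16 Nm
Using T2/T1 = N2/N1
T2 = T1 * N2 / N1
T2 = 16 * 39 / 48
T2 = 624 / 48
T2 = 13 Nm

13 Nm


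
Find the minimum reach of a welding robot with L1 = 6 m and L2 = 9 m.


Given: L1 = 6 m, L2 = 9 m
For a 2-link planar arm, min reach = |L1 - L2| (second link folded back)
Min reach = |6 - 9|
Min reach = 3 m

3 m


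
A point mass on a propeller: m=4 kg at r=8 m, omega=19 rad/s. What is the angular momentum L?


Given: m = 4 kg, r = 8 m, omega = 19 rad/s
For a point mass: I = m*r^2
I = 4*8^2 = 4*64 = 256
L = I*omega = 256*19
L = 4864 kg*m^2/s

4864 kg*m^2/s


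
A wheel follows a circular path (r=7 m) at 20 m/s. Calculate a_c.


Given: v = 20 m/s, r = 7 m
Using a_c = v^2 / r
a_c = 20^2 / 7
a_c = 400 / 7
a_c = 400/7 m/s^2

400/7 m/s^2


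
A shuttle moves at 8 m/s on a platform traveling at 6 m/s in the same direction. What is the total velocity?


Given: object velocity = 8 m/s, platform velocity = 6 m/s (same direction)
Using classical velocity addition: v_total = v_object + v_platform
v_total = 8 + 6
v_total = 14 m/s

14 m/s


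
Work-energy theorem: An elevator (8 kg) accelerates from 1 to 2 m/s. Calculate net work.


Given: m = 8 kg, v0 = 1 m/s, v = 2 m/s
Using W = (1/2)*m*(v^2 - v0^2)
v^2 = 2^2 = 4
v0^2 = 1^2 = 1
v^2 - v0^2 = 4 - 1 = 3
W = (1/2)*8*3 = 12 J

12 J


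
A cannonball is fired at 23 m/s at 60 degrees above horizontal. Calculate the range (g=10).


Given: v0 = 23 m/s, theta = 60 deg, g = 10 m/s^2
sin(2*60) = sin(120) = sqrt(3)/2
Using R = v0^2 * sin(2*theta) / g
R = 23^2 * (sqrt(3)/2) / 10
R = 529 * sqrt(3) / 20
R = 529/20*sqrt(3) m

529/20*sqrt(3) m


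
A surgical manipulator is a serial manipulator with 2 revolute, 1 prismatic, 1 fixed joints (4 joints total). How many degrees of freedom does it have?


Given: serial robot with 2 revolute, 1 prismatic, 1 fixed joints
DOF contribution per joint type: revolute=1, prismatic=1, spherical=3, fixed=0
DOF = 2*1 + 1*1 + 1*0
DOF = 3

3


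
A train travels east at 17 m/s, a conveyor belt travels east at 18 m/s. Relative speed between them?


Given: v_A = 17 m/s east, v_B = 18 m/s east
Both move in the same direction; relative speed = |v_A - v_B|
|17 - 18| = |-1|
= 1 m/s

1 m/s


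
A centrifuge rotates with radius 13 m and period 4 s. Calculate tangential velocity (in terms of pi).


Given: radius r = 13 m, period T = 4 s
Using v = 2*pi*r / T
v = 2*pi*13 / 4
v = 26*pi / 4
v = 13/2*pi m/s

13/2*pi m/s


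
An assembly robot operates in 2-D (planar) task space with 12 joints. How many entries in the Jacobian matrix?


Given: task space dimension = 2, joints = 12
Jacobian is a 2 x 12 matrix
Total entries = rows * columns
Total = 2 * 12
Total = 24

24


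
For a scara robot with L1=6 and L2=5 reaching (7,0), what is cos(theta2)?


Given: L1 = 6, L2 = 5, target (x, y) = (7, 0)
Using cos(theta2) = (x^2 + y^2 - L1^2 - L2^2) / (2*L1*L2)
x^2 + y^2 = 7^2 + 0 = 49
L1^2 + L2^2 = 36 + 25 = 61
Numerator = 49 - 61 = -12
Denominator = 2*6*5 = 60
cos(theta2) = -12/60 = -1/5

-1/5


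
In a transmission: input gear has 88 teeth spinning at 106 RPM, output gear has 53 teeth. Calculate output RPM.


Given: N1 = 88 teeth, w1 = 106 RPM, N2 = 53 teeth
Using N1*w1 = N2*w2
w2 = N1*w1 / N2
w2 = 88*106 / 53
w2 = 9328 / 53
w2 = 176 RPM

176 RPM


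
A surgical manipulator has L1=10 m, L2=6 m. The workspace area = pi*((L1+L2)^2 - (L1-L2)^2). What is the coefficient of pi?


Given: L1 = 10, L2 = 6
(L1+L2)^2 = (16)^2 = 256
(L1-L2)^2 = (4)^2 = 16
Difference = 256 - 16 = 240
This equals 4*L1*L2 = 4*10*6 = 240
Workspace area = 240*pi

240


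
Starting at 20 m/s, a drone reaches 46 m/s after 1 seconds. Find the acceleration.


Given: initial velocity v0 = 20 m/s, final velocity v = 46 m/s, time t = 1 s
Using a = (v - v0) / t
a = (46 - 20) / 1
a = 26 / 1
a = 26 m/s^2

26 m/s^2


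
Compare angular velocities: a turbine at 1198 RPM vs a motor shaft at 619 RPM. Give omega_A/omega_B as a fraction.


Given: RPM_A = 1198, RPM_B = 619
omega = 2*pi*RPM/60, so omega_A/omega_B = RPM_A / RPM_B
omega_A/omega_B = 1198 / 619
omega_A/omega_B = 1198/619

1198/619


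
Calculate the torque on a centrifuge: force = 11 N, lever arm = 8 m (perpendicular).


Given: F = 11 N, r = 8 m, angle = 90 deg (perpendicular)
Using tau = F * r * sin(90)
sin(90) = 1
tau = 11 * 8 * 1
tau = 88 Nm

88 Nm


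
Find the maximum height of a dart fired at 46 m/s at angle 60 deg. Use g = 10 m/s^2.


Given: v0 = 46 m/s, theta = 60 deg, g = 10 m/s^2
sin^2(60) = 3/4
Using H = v0^2 * sin^2(theta) / (2*g)
H = 46^2 * 3/4 / (2*10)
H = 2116 * 3/4 / 20
H = 1587 / 20
H = 1587/20 m

1587/20 m


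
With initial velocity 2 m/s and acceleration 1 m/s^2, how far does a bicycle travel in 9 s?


Given: v0 = 2 m/s, a = 1 m/s^2, t = 9 s
Using s = v0*t + (1/2)*a*t^2
s = 2*9 + (1/2)*1*9^2
s = 18 + (1/2)*81
s = 18 + 81/2
s = 117/2

117/2 m


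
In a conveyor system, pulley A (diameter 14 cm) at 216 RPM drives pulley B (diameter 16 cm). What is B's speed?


Given: D1 = 14 cm, w1 = 216 RPM, D2 = 16 cm
Using D1*w1 = D2*w2
w2 = D1*w1 / D2
w2 = 14*216 / 16
w2 = 3024 / 16
w2 = 189 RPM

189 RPM


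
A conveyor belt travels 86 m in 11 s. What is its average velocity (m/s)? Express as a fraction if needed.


Given: distance d = 86 m, time t = 11 s
Using v = d / t
v = 86 / 11
v = 86/11 m/s

86/11 m/s


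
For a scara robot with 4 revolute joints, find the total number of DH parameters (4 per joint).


Given: 4 joints, 4 DH parameters per joint (d, theta, a, alpha)
Total DH parameters = number_of_joints * 4
Total = 4 * 4
Total = 16

16


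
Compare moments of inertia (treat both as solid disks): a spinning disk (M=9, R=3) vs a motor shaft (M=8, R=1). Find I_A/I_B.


Given: M1=9 kg, R1=3 m, M2=8 kg, R2=1 m
For a disk: I = (1/2)*M*R^2, so I_A/I_B = (M1*R1^2)/(M2*R2^2)
M1*R1^2 = 9*9 = 81
M2*R2^2 = 8*1 = 8
I_A/I_B = 81/8 = 81/8

81/8


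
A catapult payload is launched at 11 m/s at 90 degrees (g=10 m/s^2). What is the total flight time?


Given: v0 = 11 m/s, theta = 90 deg, g = 10 m/s^2
sin(90) = 1
Using T = 2*v0*sin(theta) / g
T = 2*11*1 / 10
T = 22 / 10
T = 11/5 s

11/5 s


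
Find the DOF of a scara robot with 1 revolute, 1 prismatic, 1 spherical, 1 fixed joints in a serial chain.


Given: serial robot with 1 revolute, 1 prismatic, 1 spherical, 1 fixed joints
DOF contribution per joint type: revolute=1, prismatic=1, spherical=3, fixed=0
DOF = 1*1 + 1*1 + 1*3 + 1*0
DOF = 5

5


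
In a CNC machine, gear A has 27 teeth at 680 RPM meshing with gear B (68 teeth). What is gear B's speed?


Given: N1 = 27 teeth, w1 = 680 RPM, N2 = 68 teeth
Using N1*w1 = N2*w2
w2 = N1*w1 / N2
w2 = 27*680 / 68
w2 = 18360 / 68
w2 = 270 RPM

270 RPM


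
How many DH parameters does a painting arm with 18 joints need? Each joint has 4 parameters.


Given: 18 joints, 4 DH parameters per joint (d, theta, a, alpha)
Total DH parameters = number_of_joints * 4
Total = 18 * 4
Total = 72

72


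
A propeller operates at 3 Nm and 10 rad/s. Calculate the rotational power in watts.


Given: tau = 3 Nm, omega = 10 rad/s
Using P = tau * omega
P = 3 * 10
P = 30 W

30 W


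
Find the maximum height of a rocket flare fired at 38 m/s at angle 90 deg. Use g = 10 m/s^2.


Given: v0 = 38 m/s, theta = 90 deg, g = 10 m/s^2
sin^2(90) = 1
Using H = v0^2 * sin^2(theta) / (2*g)
H = 38^2 * 1 / (2*10)
H = 1444 * 1 / 20
H = 1444 / 20
H = 361/5 m

361/5 m


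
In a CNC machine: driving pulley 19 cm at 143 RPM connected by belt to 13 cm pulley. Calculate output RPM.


Given: D1 = 19 cm, w1 = 143 RPM, D2 = 13 cm
Using D1*w1 = D2*w2
w2 = D1*w1 / D2
w2 = 19*143 / 13
w2 = 2717 / 13
w2 = 209 RPM

209 RPM


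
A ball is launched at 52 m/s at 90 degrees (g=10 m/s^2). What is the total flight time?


Given: v0 = 52 m/s, theta = 90 deg, g = 10 m/s^2
sin(90) = 1
Using T = 2*v0*sin(theta) / g
T = 2*52*1 / 10
T = 104 / 10
T = 52/5 s

52/5 s


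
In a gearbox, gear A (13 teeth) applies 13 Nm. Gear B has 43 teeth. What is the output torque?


Given: N1 = 13, N2 = 43, T1 = 13 Nm
Using T2/T1 = N2/N1
T2 = T1 * N2 / N1
T2 = 13 * 43 / 13
T2 = 559 / 13
T2 = 43 Nm

43 Nm


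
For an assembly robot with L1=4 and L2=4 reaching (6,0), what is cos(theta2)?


Given: L1 = 4, L2 = 4, target (x, y) = (6, 0)
Using cos(theta2) = (x^2 + y^2 - L1^2 - L2^2) / (2*L1*L2)
x^2 + y^2 = 6^2 + 0 = 36
L1^2 + L2^2 = 16 + 16 = 32
Numerator = 36 - 32 = 4
Denominator = 2*4*4 = 32
cos(theta2) = 4/32 = 1/8

1/8


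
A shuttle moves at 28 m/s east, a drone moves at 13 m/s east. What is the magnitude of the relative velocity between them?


Given: v_A = 28 m/s east, v_B = 13 m/s east
Both move in the same direction; relative speed = |v_A - v_B|
|28 - 13| = |15|
= 15 m/s

15 m/s


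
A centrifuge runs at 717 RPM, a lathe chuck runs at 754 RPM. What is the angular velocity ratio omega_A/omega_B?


Given: RPM_A = 717, RPM_B = 754
omega = 2*pi*RPM/60, so omega_A/omega_B = RPM_A / RPM_B
omega_A/omega_B = 717 / 754
omega_A/omega_B = 717/754

717/754


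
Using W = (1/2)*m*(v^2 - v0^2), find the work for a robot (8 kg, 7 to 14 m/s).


Given: m = 8 kg, v0 = 7 m/s, v = 14 m/s
Using W = (1/2)*m*(v^2 - v0^2)
v^2 = 14^2 = 196
v0^2 = 7^2 = 49
v^2 - v0^2 = 196 - 49 = 147
W = (1/2)*8*147 = 588 J

588 J


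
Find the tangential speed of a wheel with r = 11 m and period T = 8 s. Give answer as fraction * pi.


Given: radius r = 11 m, period T = 8 s
Using v = 2*pi*r / T
v = 2*pi*11 / 8
v = 22*pi / 8
v = 11/4*pi m/s

11/4*pi m/s


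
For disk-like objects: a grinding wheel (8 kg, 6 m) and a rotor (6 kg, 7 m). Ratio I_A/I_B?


Given: M1=8 kg, R1=6 m, M2=6 kg, R2=7 m
For a disk: I = (1/2)*M*R^2, so I_A/I_B = (M1*R1^2)/(M2*R2^2)
M1*R1^2 = 8*36 = 288
M2*R2^2 = 6*49 = 294
I_A/I_B = 288/294 = 48/49

48/49


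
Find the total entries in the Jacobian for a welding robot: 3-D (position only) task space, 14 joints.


Given: task space dimension = 3, joints = 14
Jacobian is a 3 x 14 matrix
Total entries = rows * columns
Total = 3 * 14
Total = 42

42


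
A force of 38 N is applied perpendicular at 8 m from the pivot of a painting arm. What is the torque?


Given: F = 38 N, r = 8 m, angle = 90 deg (perpendicular)
Using tau = F * r * sin(90)
sin(90) = 1
tau = 38 * 8 * 1
tau = 304 Nm

304 Nm


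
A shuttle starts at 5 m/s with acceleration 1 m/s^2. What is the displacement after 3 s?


Given: v0 = 5 m/s, a = 1 m/s^2, t = 3 s
Using s = v0*t + (1/2)*a*t^2
s = 5*3 + (1/2)*1*3^2
s = 15 + (1/2)*9
s = 15 + 9/2
s = 39/2

39/2 m


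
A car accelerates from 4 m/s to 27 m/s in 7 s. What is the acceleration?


Given: initial velocity v0 = 4 m/s, final velocity v = 27 m/s, time t = 7 s
Using a = (v - v0) / t
a = (27 - 4) / 7
a = 23 / 7
a = 23/7 m/s^2

23/7 m/s^2


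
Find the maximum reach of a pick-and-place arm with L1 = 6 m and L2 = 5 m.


Given: L1 = 6 m, L2 = 5 m
For a 2-link planar arm, max reach = L1 + L2 (fully extended)
Max reach = 6 + 5
Max reach = 11 m

11 m


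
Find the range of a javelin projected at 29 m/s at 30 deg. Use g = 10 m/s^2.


Given: v0 = 29 m/s, theta = 30 deg, g = 10 m/s^2
sin(2*30) = sin(60) = sqrt(3)/2
Using R = v0^2 * sin(2*theta) / g
R = 29^2 * (sqrt(3)/2) / 10
R = 841 * sqrt(3) / 20
R = 841/20*sqrt(3) m

841/20*sqrt(3) m


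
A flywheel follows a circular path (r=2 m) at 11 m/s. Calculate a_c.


Given: v = 11 m/s, r = 2 m
Using a_c = v^2 / r
a_c = 11^2 / 2
a_c = 121 / 2
a_c = 121/2 m/s^2

121/2 m/s^2


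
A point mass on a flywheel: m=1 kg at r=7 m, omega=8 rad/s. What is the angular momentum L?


Given: m = 1 kg, r = 7 m, omega = 8 rad/s
For a point mass: I = m*r^2
I = 1*7^2 = 1*49 = 49
L = I*omega = 49*8
L = 392 kg*m^2/s

392 kg*m^2/s


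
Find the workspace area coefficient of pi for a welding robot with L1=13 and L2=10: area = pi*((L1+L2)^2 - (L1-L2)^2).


Given: L1 = 13, L2 = 10
(L1+L2)^2 = (23)^2 = 529
(L1-L2)^2 = (3)^2 = 9
Difference = 529 - 9 = 520
This equals 4*L1*L2 = 4*13*10 = 520
Workspace area = 520*pi

520


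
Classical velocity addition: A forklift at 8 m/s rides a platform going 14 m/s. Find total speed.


Given: object velocity = 8 m/s, platform velocity = 14 m/s (same direction)
Using classical velocity addition: v_total = v_object + v_platform
v_total = 8 + 14
v_total = 22 m/s

22 m/s


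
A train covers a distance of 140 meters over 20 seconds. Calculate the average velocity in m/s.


Given: distance d = 140 m, time t = 20 s
Using v = d / t
v = 140 / 20
v = 7 m/s

7 m/s


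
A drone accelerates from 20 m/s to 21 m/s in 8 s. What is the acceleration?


Given: initial velocity v0 = 20 m/s, final velocity v = 21 m/s, time t = 8 s
Using a = (v - v0) / t
a = (21 - 20) / 8
a = 1 / 8
a = 1/8 m/s^2

1/8 m/s^2


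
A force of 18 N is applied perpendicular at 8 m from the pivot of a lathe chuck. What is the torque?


Given: F = 18 N, r = 8 m, angle = 90 deg (perpendicular)
Using tau = F * r * sin(90)
sin(90) = 1
tau = 18 * 8 * 1
tau = 144 Nm

144 Nm


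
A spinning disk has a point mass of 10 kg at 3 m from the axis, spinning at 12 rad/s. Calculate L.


Given: m = 10 kg, r = 3 m, omega = 12 rad/s
For a point mass: I = m*r^2
I = 10*3^2 = 10*9 = 90
L = I*omega = 90*12
L = 1080 kg*m^2/s

1080 kg*m^2/s


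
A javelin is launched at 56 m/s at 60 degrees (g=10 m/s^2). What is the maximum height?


Given: v0 = 56 m/s, theta = 60 deg, g = 10 m/s^2
sin^2(60) = 3/4
Using H = v0^2 * sin^2(theta) / (2*g)
H = 56^2 * 3/4 / (2*10)
H = 3136 * 3/4 / 20
H = 2352 / 20
H = 588/5 m

588/5 m


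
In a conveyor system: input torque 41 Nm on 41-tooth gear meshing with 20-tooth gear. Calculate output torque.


Given: N1 = 41, N2 = 20, T1 = 41 Nm
Using T2/T1 = N2/N1
T2 = T1 * N2 / N1
T2 = 41 * 20 / 41
T2 = 820 / 41
T2 = 20 Nm

20 Nm


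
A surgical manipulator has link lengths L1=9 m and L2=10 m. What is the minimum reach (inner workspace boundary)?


Given: L1 = 9 m, L2 = 10 m
For a 2-link planar arm, min reach = |L1 - L2| (second link folded back)
Min reach = |9 - 10|
Min reach = 1 m

1 m


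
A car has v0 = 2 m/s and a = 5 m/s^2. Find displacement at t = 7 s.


Given: v0 = 2 m/s, a = 5 m/s^2, t = 7 s
Using s = v0*t + (1/2)*a*t^2
s = 2*7 + (1/2)*5*7^2
s = 14 + (1/2)*245
s = 14 + 245/2
s = 273/2

273/2 m


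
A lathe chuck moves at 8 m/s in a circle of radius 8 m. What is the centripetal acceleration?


Given: v = 8 m/s, r = 8 m
Using a_c = v^2 / r
a_c = 8^2 / 8
a_c = 64 / 8
a_c = 8 m/s^2

8 m/s^2


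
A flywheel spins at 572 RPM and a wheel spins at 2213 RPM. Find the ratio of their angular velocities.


Given: RPM_A = 572, RPM_B = 2213
omega = 2*pi*RPM/60, so omega_A/omega_B = RPM_A / RPM_B
omega_A/omega_B = 572 / 2213
omega_A/omega_B = 572/2213

572/2213


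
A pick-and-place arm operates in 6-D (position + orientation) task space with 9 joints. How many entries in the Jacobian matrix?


Given: task space dimension = 6, joints = 9
Jacobian is a 6 x 9 matrix
Total entries = rows * columns
Total = 6 * 9
Total = 54

54


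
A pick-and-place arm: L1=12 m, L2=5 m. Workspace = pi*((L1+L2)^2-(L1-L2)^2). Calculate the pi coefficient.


Given: L1 = 12, L2 = 5
(L1+L2)^2 = (17)^2 = 289
(L1-L2)^2 = (7)^2 = 49
Difference = 289 - 49 = 240
This equals 4*L1*L2 = 4*12*5 = 240
Workspace area = 240*pi

240


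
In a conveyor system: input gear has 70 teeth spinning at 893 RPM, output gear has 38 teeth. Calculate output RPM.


Given: N1 = 70 teeth, w1 = 893 RPM, N2 = 38 teeth
Using N1*w1 = N2*w2
w2 = N1*w1 / N2
w2 = 70*893 / 38
w2 = 62510 / 38
w2 = 1645 RPM

1645 RPM


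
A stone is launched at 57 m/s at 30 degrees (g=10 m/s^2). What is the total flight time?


Given: v0 = 57 m/s, theta = 30 deg, g = 10 m/s^2
sin(30) = 1/2
Using T = 2*v0*sin(theta) / g
T = 2*57*1/2 / 10
T = 57 / 10
T = 57/10 s

57/10 s


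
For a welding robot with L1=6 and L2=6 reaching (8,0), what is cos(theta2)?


Given: L1 = 6, L2 = 6, target (x, y) = (8, 0)
Using cos(theta2) = (x^2 + y^2 - L1^2 - L2^2) / (2*L1*L2)
x^2 + y^2 = 8^2 + 0 = 64
L1^2 + L2^2 = 36 + 36 = 72
Numerator = 64 - 72 = -8
Denominator = 2*6*6 = 72
cos(theta2) = -8/72 = -1/9

-1/9


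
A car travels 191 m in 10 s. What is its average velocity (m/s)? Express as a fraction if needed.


Given: distance d = 191 m, time t = 10 s
Using v = d / t
v = 191 / 10
v = 191/10 m/s

191/10 m/s


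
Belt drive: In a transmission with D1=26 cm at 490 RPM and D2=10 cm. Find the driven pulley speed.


Given: D1 = 26 cm, w1 = 490 RPM, D2 = 10 cm
Using D1*w1 = D2*w2
w2 = D1*w1 / D2
w2 = 26*490 / 10
w2 = 12740 / 10
w2 = 1274 RPM

1274 RPM


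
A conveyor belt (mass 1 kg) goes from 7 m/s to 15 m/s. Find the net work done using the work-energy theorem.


Given: m = 1 kg, v0 = 7 m/s, v = 15 m/s
Using W = (1/2)*m*(v^2 - v0^2)
v^2 = 15^2 = 225
v0^2 = 7^2 = 49
v^2 - v0^2 = 225 - 49 = 176
W = (1/2)*1*176 = 88 J

88 J


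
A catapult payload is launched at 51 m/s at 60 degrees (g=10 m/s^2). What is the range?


Given: v0 = 51 m/s, theta = 60 deg, g = 10 m/s^2
sin(2*60) = sin(120) = sqrt(3)/2
Using R = v0^2 * sin(2*theta) / g
R = 51^2 * (sqrt(3)/2) / 10
R = 2601 * sqrt(3) / 20
R = 2601/20*sqrt(3) m

2601/20*sqrt(3) m


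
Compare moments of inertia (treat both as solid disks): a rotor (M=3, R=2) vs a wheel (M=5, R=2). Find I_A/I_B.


Given: M1=3 kg, R1=2 m, M2=5 kg, R2=2 m
For a disk: I = (1/2)*M*R^2, so I_A/I_B = (M1*R1^2)/(M2*R2^2)
M1*R1^2 = 3*4 = 12
M2*R2^2 = 5*4 = 20
I_A/I_B = 12/20 = 3/5

3/5


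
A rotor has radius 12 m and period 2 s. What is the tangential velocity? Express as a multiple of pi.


Given: radius r = 12 m, period T = 2 s
Using v = 2*pi*r / T
v = 2*pi*12 / 2
v = 24*pi / 2
v = 12*pi m/s

12*pi m/s


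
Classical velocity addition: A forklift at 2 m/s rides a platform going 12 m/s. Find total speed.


Given: object velocity = 2 m/s, platform velocity = 12 m/s (same direction)
Using classical velocity addition: v_total = v_object + v_platform
v_total = 2 + 12
v_total = 14 m/s

14 m/s


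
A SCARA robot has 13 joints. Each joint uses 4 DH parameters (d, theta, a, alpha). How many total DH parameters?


Given: 13 joints, 4 DH parameters per joint (d, theta, a, alpha)
Total DH parameters = number_of_joints * 4
Total = 13 * 4
Total = 52

52


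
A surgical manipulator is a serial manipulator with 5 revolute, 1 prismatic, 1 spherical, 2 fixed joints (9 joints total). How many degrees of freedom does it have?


Given: serial robot with 5 revolute, 1 prismatic, 1 spherical, 2 fixed joints
DOF contribution per joint type: revolute=1, prismatic=1, spherical=3, fixed=0
DOF = 5*1 + 1*1 + 1*3 + 2*0
DOF = 9

9


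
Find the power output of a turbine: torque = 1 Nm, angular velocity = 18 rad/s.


Given: tau = 1 Nm, omega = 18 rad/s
Using P = tau * omega
P = 1 * 18
P = 18 W

18 W


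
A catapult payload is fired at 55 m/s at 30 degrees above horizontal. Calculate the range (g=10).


Given: v0 = 55 m/s, theta = 30 deg, g = 10 m/s^2
sin(2*30) = sin(60) = sqrt(3)/2
Using R = v0^2 * sin(2*theta) / g
R = 55^2 * (sqrt(3)/2) / 10
R = 3025 * sqrt(3) / 20
R = 605/4*sqrt(3) m

605/4*sqrt(3) m


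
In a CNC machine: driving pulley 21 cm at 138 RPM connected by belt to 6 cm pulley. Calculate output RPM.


Given: D1 = 21 cm, w1 = 138 RPM, D2 = 6 cm
Using D1*w1 = D2*w2
w2 = D1*w1 / D2
w2 = 21*138 / 6
w2 = 2898 / 6
w2 = 483 RPM

483 RPM


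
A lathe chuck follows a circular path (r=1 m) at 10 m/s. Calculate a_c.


Given: v = 10 m/s, r = 1 m
Using a_c = v^2 / r
a_c = 10^2 / 1
a_c = 100 / 1
a_c = 100 m/s^2

100 m/s^2


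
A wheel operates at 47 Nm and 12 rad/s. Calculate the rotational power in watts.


Given: tau = 47 Nm, omega = 12 rad/s
Using P = tau * omega
P = 47 * 12
P = 564 W

564 W


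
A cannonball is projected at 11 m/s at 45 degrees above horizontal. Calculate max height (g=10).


Given: v0 = 11 m/s, theta = 45 deg, g = 10 m/s^2
sin^2(45) = 1/2
Using H = v0^2 * sin^2(theta) / (2*g)
H = 11^2 * 1/2 / (2*10)
H = 121 * 1/2 / 20
H = 121/2 / 20
H = 121/40 m

121/40 m


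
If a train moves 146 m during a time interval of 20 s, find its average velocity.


Given: distance d = 146 m, time t = 20 s
Using v = d / t
v = 146 / 20
v = 73/10 m/s

73/10 m/s


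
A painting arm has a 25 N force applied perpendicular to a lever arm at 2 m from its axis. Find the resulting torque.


Given: F = 25 N, r = 2 m, angle = 90 deg (perpendicular)
Using tau = F * r * sin(90)
sin(90) = 1
tau = 25 * 2 * 1
tau = 50 Nm

50 Nm


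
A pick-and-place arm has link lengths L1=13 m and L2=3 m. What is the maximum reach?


Given: L1 = 13 m, L2 = 3 m
For a 2-link planar arm, max reach = L1 + L2 (fully extended)
Max reach = 13 + 3
Max reach = 16 m

16 m


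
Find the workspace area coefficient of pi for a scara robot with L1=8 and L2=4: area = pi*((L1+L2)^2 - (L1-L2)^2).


Given: L1 = 8, L2 = 4
(L1+L2)^2 = (12)^2 = 144
(L1-L2)^2 = (4)^2 = 16
Difference = 144 - 16 = 128
This equals 4*L1*L2 = 4*8*4 = 128
Workspace area = 128*pi

128


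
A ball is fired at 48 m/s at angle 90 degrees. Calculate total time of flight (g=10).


Given: v0 = 48 m/s, theta = 90 deg, g = 10 m/s^2
sin(90) = 1
Using T = 2*v0*sin(theta) / g
T = 2*48*1 / 10
T = 96 / 10
T = 48/5 s

48/5 s


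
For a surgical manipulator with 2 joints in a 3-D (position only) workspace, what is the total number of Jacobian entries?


Given: task space dimension = 3, joints = 2
Jacobian is a 3 x 2 matrix
Total entries = rows * columns
Total = 3 * 2
Total = 6

6


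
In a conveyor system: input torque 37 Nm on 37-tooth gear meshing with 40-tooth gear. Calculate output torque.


Given: N1 = 37, N2 = 40, T1 = 37 Nm
Using T2/T1 = N2/N1
T2 = T1 * N2 / N1
T2 = 37 * 40 / 37
T2 = 1480 / 37
T2 = 40 Nm

40 Nm


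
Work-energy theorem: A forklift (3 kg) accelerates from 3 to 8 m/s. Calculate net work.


Given: m = 3 kg, v0 = 3 m/s, v = 8 m/s
Using W = (1/2)*m*(v^2 - v0^2)
v^2 = 8^2 = 64
v0^2 = 3^2 = 9
v^2 - v0^2 = 64 - 9 = 55
W = (1/2)*3*55 = 165/2 J

165/2 J


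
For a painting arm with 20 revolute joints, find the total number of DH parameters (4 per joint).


Given: 20 joints, 4 DH parameters per joint (d, theta, a, alpha)
Total DH parameters = number_of_joints * 4
Total = 20 * 4
Total = 80

80


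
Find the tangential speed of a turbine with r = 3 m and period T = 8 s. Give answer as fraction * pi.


Given: radius r = 3 m, period T = 8 s
Using v = 2*pi*r / T
v = 2*pi*3 / 8
v = 6*pi / 8
v = 3/4*pi m/s

3/4*pi m/s


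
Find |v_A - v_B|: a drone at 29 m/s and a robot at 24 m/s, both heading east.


Given: v_A = 29 m/s east, v_B = 24 m/s east
Both move in the same direction; relative speed = |v_A - v_B|
|29 - 24| = |5|
= 5 m/s

5 m/s


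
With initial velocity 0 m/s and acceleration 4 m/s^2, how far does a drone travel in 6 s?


Given: v0 = 0 m/s, a = 4 m/s^2, t = 6 s
Using s = v0*t + (1/2)*a*t^2
s = 0*6 + (1/2)*4*6^2
s = 0 + (1/2)*144
s = 0 + 72
s = 72

72 m


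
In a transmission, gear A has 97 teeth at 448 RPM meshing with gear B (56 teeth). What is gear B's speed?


Given: N1 = 97 teeth, w1 = 448 RPM, N2 = 56 teeth
Using N1*w1 = N2*w2
w2 = N1*w1 / N2
w2 = 97*448 / 56
w2 = 43456 / 56
w2 = 776 RPM

776 RPM


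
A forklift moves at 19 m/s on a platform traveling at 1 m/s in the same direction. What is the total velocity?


Given: object velocity = 19 m/s, platform velocity = 1 m/s (same direction)
Using classical velocity addition: v_total = v_object + v_platform
v_total = 19 + 1
v_total = 20 m/s

20 m/s


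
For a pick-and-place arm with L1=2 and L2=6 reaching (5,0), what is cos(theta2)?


Given: L1 = 2, L2 = 6, target (x, y) = (5, 0)
Using cos(theta2) = (x^2 + y^2 - L1^2 - L2^2) / (2*L1*L2)
x^2 + y^2 = 5^2 + 0 = 25
L1^2 + L2^2 = 4 + 36 = 40
Numerator = 25 - 40 = -15
Denominator = 2*2*6 = 24
cos(theta2) = -15/24 = -5/8

-5/8


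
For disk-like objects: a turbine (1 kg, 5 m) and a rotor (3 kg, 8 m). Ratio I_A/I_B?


Given: M1=1 kg, R1=5 m, M2=3 kg, R2=8 m
For a disk: I = (1/2)*M*R^2, so I_A/I_B = (M1*R1^2)/(M2*R2^2)
M1*R1^2 = 1*25 = 25
M2*R2^2 = 3*64 = 192
I_A/I_B = 25/192 = 25/192

25/192


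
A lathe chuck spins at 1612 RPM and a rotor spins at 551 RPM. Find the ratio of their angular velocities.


Given: RPM_A = 1612, RPM_B = 551
omega = 2*pi*RPM/60, so omega_A/omega_B = RPM_A / RPM_B
omega_A/omega_B = 1612 / 551
omega_A/omega_B = 1612/551

1612/551


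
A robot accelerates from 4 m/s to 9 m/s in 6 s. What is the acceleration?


Given: initial velocity v0 = 4 m/s, final velocity v = 9 m/s, time t = 6 s
Using a = (v - v0) / t
a = (9 - 4) / 6
a = 5 / 6
a = 5/6 m/s^2

5/6 m/s^2


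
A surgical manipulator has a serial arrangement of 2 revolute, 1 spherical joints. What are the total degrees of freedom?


Given: serial robot with 2 revolute, 1 spherical joints
DOF contribution per joint type: revolute=1, prismatic=1, spherical=3, fixed=0
DOF = 2*1 + 1*3
DOF = 5

5


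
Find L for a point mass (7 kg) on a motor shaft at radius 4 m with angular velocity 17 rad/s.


Given: m = 7 kg, r = 4 m, omega = 17 rad/s
For a point mass: I = m*r^2
I = 7*4^2 = 7*16 = 112
L = I*omega = 112*17
L = 1904 kg*m^2/s

1904 kg*m^2/s


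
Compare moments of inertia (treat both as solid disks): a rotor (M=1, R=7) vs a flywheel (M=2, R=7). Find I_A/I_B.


Given: M1=1 kg, R1=7 m, M2=2 kg, R2=7 m
For a disk: I = (1/2)*M*R^2, so I_A/I_B = (M1*R1^2)/(M2*R2^2)
M1*R1^2 = 1*49 = 49
M2*R2^2 = 2*49 = 98
I_A/I_B = 49/98 = 1/2

1/2


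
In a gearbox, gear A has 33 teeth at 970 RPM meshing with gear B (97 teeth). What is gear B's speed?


Given: N1 = 33 teeth, w1 = 970 RPM, N2 = 97 teeth
Using N1*w1 = N2*w2
w2 = N1*w1 / N2
w2 = 33*970 / 97
w2 = 32010 / 97
w2 = 330 RPM

330 RPM


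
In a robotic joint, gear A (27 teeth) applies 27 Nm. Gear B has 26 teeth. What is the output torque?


Given: N1 = 27, N2 = 26, T1 = 27 Nm
Using T2/T1 = N2/N1
T2 = T1 * N2 / N1
T2 = 27 * 26 / 27
T2 = 702 / 27
T2 = 26 Nm

26 Nm


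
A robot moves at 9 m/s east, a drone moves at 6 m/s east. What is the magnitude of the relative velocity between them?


Given: v_A = 9 m/s east, v_B = 6 m/s east
Both move in the same direction; relative speed = |v_A - v_B|
|9 - 6| = |3|
= 3 m/s

3 m/s


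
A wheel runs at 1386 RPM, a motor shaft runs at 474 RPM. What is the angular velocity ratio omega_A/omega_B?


Given: RPM_A = 1386, RPM_B = 474
omega = 2*pi*RPM/60, so omega_A/omega_B = RPM_A / RPM_B
omega_A/omega_B = 1386 / 474
omega_A/omega_B = 231/79

231/79


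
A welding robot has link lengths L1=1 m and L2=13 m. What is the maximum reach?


Given: L1 = 1 m, L2 = 13 m
For a 2-link planar arm, max reach = L1 + L2 (fully extended)
Max reach = 1 + 13
Max reach = 14 m

14 m


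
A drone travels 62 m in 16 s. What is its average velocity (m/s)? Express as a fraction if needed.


Given: distance d = 62 m, time t = 16 s
Using v = d / t
v = 62 / 16
v = 31/8 m/s

31/8 m/s


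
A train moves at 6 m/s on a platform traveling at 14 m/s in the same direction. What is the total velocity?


Given: object velocity = 6 m/s, platform velocity = 14 m/s (same direction)
Using classical velocity addition: v_total = v_object + v_platform
v_total = 6 + 14
v_total = 20 m/s

20 m/s


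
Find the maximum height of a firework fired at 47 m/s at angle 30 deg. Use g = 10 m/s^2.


Given: v0 = 47 m/s, theta = 30 deg, g = 10 m/s^2
sin^2(30) = 1/4
Using H = v0^2 * sin^2(theta) / (2*g)
H = 47^2 * 1/4 / (2*10)
H = 2209 * 1/4 / 20
H = 2209/4 / 20
H = 2209/80 m

2209/80 m


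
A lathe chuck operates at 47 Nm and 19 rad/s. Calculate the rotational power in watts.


Given: tau = 47 Nm, omega = 19 rad/s
Using P = tau * omega
P = 47 * 19
P = 893 W

893 W


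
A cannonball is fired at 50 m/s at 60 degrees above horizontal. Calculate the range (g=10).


Given: v0 = 50 m/s, theta = 60 deg, g = 10 m/s^2
sin(2*60) = sin(120) = sqrt(3)/2
Using R = v0^2 * sin(2*theta) / g
R = 50^2 * (sqrt(3)/2) / 10
R = 2500 * sqrt(3) / 20
R = 125*sqrt(3) m

125*sqrt(3) m


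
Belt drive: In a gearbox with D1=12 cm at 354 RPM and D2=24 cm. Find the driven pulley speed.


Given: D1 = 12 cm, w1 = 354 RPM, D2 = 24 cm
Using D1*w1 = D2*w2
w2 = D1*w1 / D2
w2 = 12*354 / 24
w2 = 4248 / 24
w2 = 177 RPM

177 RPM


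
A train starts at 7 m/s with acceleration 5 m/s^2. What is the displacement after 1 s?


Given: v0 = 7 m/s, a = 5 m/s^2, t = 1 s
Using s = v0*t + (1/2)*a*t^2
s = 7*1 + (1/2)*5*1^2
s = 7 + (1/2)*5
s = 7 + 5/2
s = 19/2

19/2 m


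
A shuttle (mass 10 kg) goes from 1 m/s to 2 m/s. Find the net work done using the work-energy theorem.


Given: m = 10 kg, v0 = 1 m/s, v = 2 m/s
Using W = (1/2)*m*(v^2 - v0^2)
v^2 = 2^2 = 4
v0^2 = 1^2 = 1
v^2 - v0^2 = 4 - 1 = 3
W = (1/2)*10*3 = 15 J

15 J


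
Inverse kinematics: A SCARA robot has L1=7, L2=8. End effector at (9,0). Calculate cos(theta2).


Given: L1 = 7, L2 = 8, target (x, y) = (9, 0)
Using cos(theta2) = (x^2 + y^2 - L1^2 - L2^2) / (2*L1*L2)
x^2 + y^2 = 9^2 + 0 = 81
L1^2 + L2^2 = 49 + 64 = 113
Numerator = 81 - 113 = -32
Denominator = 2*7*8 = 112
cos(theta2) = -32/112 = -2/7

-2/7


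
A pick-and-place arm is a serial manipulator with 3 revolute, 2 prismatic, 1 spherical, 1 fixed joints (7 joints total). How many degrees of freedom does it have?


Given: serial robot with 3 revolute, 2 prismatic, 1 spherical, 1 fixed joints
DOF contribution per joint type: revolute=1, prismatic=1, spherical=3, fixed=0
DOF = 3*1 + 2*1 + 1*3 + 1*0
DOF = 8

8


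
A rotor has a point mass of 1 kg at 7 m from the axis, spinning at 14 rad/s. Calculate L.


Given: m = 1 kg, r = 7 m, omega = 14 rad/s
For a point mass: I = m*r^2
I = 1*7^2 = 1*49 = 49
L = I*omega = 49*14
L = 686 kg*m^2/s

686 kg*m^2/s


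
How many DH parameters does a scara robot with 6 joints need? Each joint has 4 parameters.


Given: 6 joints, 4 DH parameters per joint (d, theta, a, alpha)
Total DH parameters = number_of_joints * 4
Total = 6 * 4
Total = 24

24


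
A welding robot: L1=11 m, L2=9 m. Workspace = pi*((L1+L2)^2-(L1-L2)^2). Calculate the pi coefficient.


Given: L1 = 11, L2 = 9
(L1+L2)^2 = (20)^2 = 400
(L1-L2)^2 = (2)^2 = 4
Difference = 400 - 4 = 396
This equals 4*L1*L2 = 4*11*9 = 396
Workspace area = 396*pi

396


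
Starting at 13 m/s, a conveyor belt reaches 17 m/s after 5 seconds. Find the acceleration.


Given: initial velocity v0 = 13 m/s, final velocity v = 17 m/s, time t = 5 s
Using a = (v - v0) / t
a = (17 - 13) / 5
a = 4 / 5
a = 4/5 m/s^2

4/5 m/s^2


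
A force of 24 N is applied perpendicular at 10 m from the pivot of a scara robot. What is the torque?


Given: F = 24 N, r = 10 m, angle = 90 deg (perpendicular)
Using tau = F * r * sin(90)
sin(90) = 1
tau = 24 * 10 * 1
tau = 240 Nm

240 Nm


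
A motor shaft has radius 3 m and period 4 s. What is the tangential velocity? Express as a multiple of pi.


Given: radius r = 3 m, period T = 4 s
Using v = 2*pi*r / T
v = 2*pi*3 / 4
v = 6*pi / 4
v = 3/2*pi m/s

3/2*pi m/s


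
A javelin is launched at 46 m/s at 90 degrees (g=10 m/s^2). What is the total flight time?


Given: v0 = 46 m/s, theta = 90 deg, g = 10 m/s^2
sin(90) = 1
Using T = 2*v0*sin(theta) / g
T = 2*46*1 / 10
T = 92 / 10
T = 46/5 s

46/5 s


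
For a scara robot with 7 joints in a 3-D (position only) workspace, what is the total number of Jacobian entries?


Given: task space dimension = 3, joints = 7
Jacobian is a 3 x 7 matrix
Total entries = rows * columns
Total = 3 * 7
Total = 21

21


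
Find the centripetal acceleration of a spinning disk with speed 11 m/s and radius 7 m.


Given: v = 11 m/s, r = 7 m
Using a_c = v^2 / r
a_c = 11^2 / 7
a_c = 121 / 7
a_c = 121/7 m/s^2

121/7 m/s^2


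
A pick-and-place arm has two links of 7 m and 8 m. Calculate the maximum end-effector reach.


Given: L1 = 7 m, L2 = 8 m
For a 2-link planar arm, max reach = L1 + L2 (fully extended)
Max reach = 7 + 8
Max reach = 15 m

15 m


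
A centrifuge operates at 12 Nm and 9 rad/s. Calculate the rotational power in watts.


Given: tau = 12 Nm, omega = 9 rad/s
Using P = tau * omega
P = 12 * 9
P = 108 W

108 W


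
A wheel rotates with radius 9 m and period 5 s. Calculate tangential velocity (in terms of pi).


Given: radius r = 9 m, period T = 5 s
Using v = 2*pi*r / T
v = 2*pi*9 / 5
v = 18*pi / 5
v = 18/5*pi m/s

18/5*pi m/s


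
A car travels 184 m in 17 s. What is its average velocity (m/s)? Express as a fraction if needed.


Given: distance d = 184 m, time t = 17 s
Using v = d / t
v = 184 / 17
v = 184/17 m/s

184/17 m/s


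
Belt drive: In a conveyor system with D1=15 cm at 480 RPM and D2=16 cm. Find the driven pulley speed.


Given: D1 = 15 cm, w1 = 480 RPM, D2 = 16 cm
Using D1*w1 = D2*w2
w2 = D1*w1 / D2
w2 = 15*480 / 16
w2 = 7200 / 16
w2 = 450 RPM

450 RPM


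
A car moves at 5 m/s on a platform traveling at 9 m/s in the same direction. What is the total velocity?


Given: object velocity = 5 m/s, platform velocity = 9 m/s (same direction)
Using classical velocity addition: v_total = v_object + v_platform
v_total = 5 + 9
v_total = 14 m/s

14 m/s


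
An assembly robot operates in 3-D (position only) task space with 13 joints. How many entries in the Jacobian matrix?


Given: task space dimension = 3, joints = 13
Jacobian is a 3 x 13 matrix
Total entries = rows * columns
Total = 3 * 13
Total = 39

39


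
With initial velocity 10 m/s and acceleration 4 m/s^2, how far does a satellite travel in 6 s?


Given: v0 = 10 m/s, a = 4 m/s^2, t = 6 s
Using s = v0*t + (1/2)*a*t^2
s = 10*6 + (1/2)*4*6^2
s = 60 + (1/2)*144
s = 60 + 72
s = 132

132 m


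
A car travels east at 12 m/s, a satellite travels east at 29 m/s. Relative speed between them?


Given: v_A = 12 m/s east, v_B = 29 m/s east
Both move in the same direction; relative speed = |v_A - v_B|
|12 - 29| = |-17|
= 17 m/s

17 m/s


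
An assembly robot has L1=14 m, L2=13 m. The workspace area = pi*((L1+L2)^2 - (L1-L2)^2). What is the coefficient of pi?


Given: L1 = 14, L2 = 13
(L1+L2)^2 = (27)^2 = 729
(L1-L2)^2 = (1)^2 = 1
Difference = 729 - 1 = 728
This equals 4*L1*L2 = 4*14*13 = 728
Workspace area = 728*pi

728


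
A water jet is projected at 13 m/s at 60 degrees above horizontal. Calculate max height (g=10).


Given: v0 = 13 m/s, theta = 60 deg, g = 10 m/s^2
sin^2(60) = 3/4
Using H = v0^2 * sin^2(theta) / (2*g)
H = 13^2 * 3/4 / (2*10)
H = 169 * 3/4 / 20
H = 507/4 / 20
H = 507/80 m

507/80 m
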